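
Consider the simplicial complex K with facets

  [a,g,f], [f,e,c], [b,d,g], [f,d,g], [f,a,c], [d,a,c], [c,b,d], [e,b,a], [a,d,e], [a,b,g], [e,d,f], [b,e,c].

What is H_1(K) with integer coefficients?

Take the total order a < b < c < d < e < f < g on the vertex set. Then K (dimension 2) consists of the simplices:

  0-simplices (7): a, b, c, d, e, f, g
  1-simplices (18): ab, ac, ad, ae, af, ag, bc, bd, be, bg, cd, ce, cf, de, df, dg, ef, fg
  2-simplices (12): abe, abg, acd, acf, ade, afg, bcd, bce, bdg, cef, def, dfg

so the chain groups are C_0 ≅ Z^7, C_1 ≅ Z^18, C_2 ≅ Z^12.

∂_1: C_1 → C_0 is given by ∂[p,q] = [q] − [p]. For instance
  ∂ad = d − a.
The 7×18 boundary matrix has rank 6 and Smith normal form diag(1,1,1,1,1,1).

∂_2: C_2 → C_1 sends each 2-simplex [p,q,r] to [q,r] − [p,r] + [p,q]. For instance
  ∂bdg = dg − bg + bd,
  ∂acf = cf − af + ac.
The 18×12 boundary matrix has rank 12 and Smith normal form diag(1,1,1,1,1,1,1,1,1,1,1,2).

Computing H_k = (kernel of ∂_k) / (image of ∂_{k+1}):

  H_1: rank ker ∂_1 − rank ∂_2 = (18 − 6) − 12 = 0, and ∂_2 has invariant factor 2 > 1, so H_1 = Z/2.

H_1 = Z/2.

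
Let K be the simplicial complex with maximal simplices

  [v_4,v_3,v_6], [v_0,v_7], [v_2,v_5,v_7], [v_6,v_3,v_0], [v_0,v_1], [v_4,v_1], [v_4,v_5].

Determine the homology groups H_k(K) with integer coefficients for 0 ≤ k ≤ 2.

Fix the vertex order v_0 < v_1 < v_2 < v_3 < v_4 < v_5 < v_6 < v_7 and write every simplex with vertices in increasing order. Then dim K = 2 and the simplices of K are:

  0-simplices (8): [v_0], [v_1], [v_2], [v_3], [v_4], [v_5], [v_6], [v_7]
  1-simplices (12): [v_0,v_1], [v_0,v_3], [v_0,v_6], [v_0,v_7], [v_1,v_4], [v_2,v_5], [v_2,v_7], [v_3,v_4], [v_3,v_6], [v_4,v_5], [v_4,v_6], [v_5,v_7]
  2-simplices (3): [v_0,v_3,v_6], [v_2,v_5,v_7], [v_3,v_4,v_6]

giving chain groups C_0 ≅ Z^8, C_1 ≅ Z^12, C_2 ≅ Z^3.

∂_1: C_1 → C_0 is given by ∂[p,q] = [q] − [p]. For instance
  ∂[v_1,v_4] = [v_4] − [v_1].
As a 8×12 matrix over Z this has rank 7, with invariant factors (1,1,1,1,1,1,1).

Boundary ∂_2: C_2 → C_1 acts by ∂[p,q,r] = [q,r] − [p,r] + [p,q]. For instance
  ∂[v_2,v_5,v_7] = [v_5,v_7] − [v_2,v_7] + [v_2,v_5],
  ∂[v_3,v_4,v_6] = [v_4,v_6] − [v_3,v_6] + [v_3,v_4].
The resulting 12×3 matrix has rank 3, and its Smith normal form has invariant factors (1,1,1).

Now H_k = ker ∂_k / im ∂_{k+1}, so:

  H_0: rank C_0 − rank ∂_1 = 8 − 7 = 1, and the invariant factors of ∂_1 are all 1, so H_0 ≅ Z.
  H_1: rank ker ∂_1 − rank ∂_2 = (12 − 7) − 3 = 2, and the invariant factors of ∂_2 are all 1, so H_1 ≅ Z^2.
  H_2: rank ker ∂_2 − rank ∂_3 = (3 − 3) − 0 = 0, and there is no ∂_3, so H_2 ≅ 0.

H_0 = Z,  H_1 = Z^2,  H_2 = 0.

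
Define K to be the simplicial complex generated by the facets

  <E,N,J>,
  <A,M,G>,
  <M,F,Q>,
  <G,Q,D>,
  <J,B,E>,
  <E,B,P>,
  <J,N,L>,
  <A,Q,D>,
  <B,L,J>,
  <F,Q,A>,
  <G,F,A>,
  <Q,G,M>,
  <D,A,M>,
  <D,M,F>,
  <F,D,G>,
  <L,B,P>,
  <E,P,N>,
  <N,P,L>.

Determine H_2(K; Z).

H_2 = Z.

Order the vertices as A < B < D < E < F < G < J < L < M < N < P < Q. Listing each simplex with vertices in this order, K has dimension 2 with simplices:

  0-simplices (12): A, B, D, E, F, G, J, L, M, N, P, Q
  1-simplices (27): AD, AF, AG, AM, AQ, BE, BJ, BL, BP, DF, DG, DM, DQ, EJ, EN, EP, FG, FM, FQ, GM, GQ, JL, JN, LN, LP, MQ, NP
  2-simplices (18): ADM, ADQ, AFG, AFQ, AGM, BEJ, BEP, BJL, BLP, DFG, DFM, DGQ, EJN, ENP, FMQ, GMQ, JLN, LNP

giving chain groups C_0 ≅ Z^12, C_1 ≅ Z^27, C_2 ≅ Z^18.

Boundary ∂_1: C_1 → C_0 maps an edge to its endpoints' difference, ∂[p,q] = q − p.
This gives a 12×27 integer matrix of rank 10; reducing to Smith normal form yields diagonal entries (1,1,1,1,1,1,1,1,1,1).

∂_2: C_2 → C_1 acts by ∂[p,q,r] = [q,r] − [p,r] + [p,q]. For instance
  ∂BEP = EP − BP + BE,
  ∂AFG = FG − AG + AF.
The 27×18 boundary matrix has rank 17 and Smith normal form diag(1,1,1,1,1,1,1,1,1,1,1,1,1,1,1,1,2).

Computing H_k = (kernel of ∂_k) / (image of ∂_{k+1}):

  H_2: rank ker ∂_2 − rank ∂_3 = (18 − 17) − 0 = 1, and there is no ∂_3, so H_2 = Z.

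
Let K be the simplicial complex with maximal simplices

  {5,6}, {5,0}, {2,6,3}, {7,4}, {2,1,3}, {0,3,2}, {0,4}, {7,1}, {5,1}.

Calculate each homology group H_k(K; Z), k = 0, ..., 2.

K has 8 vertices, 13 edges, 3 triangles.
rank ∂_0 = 0, rank ∂_1 = 7 ⇒ b_0 = 8 − 0 − 7 = 1; all invariant factors of ∂_1 are 1 so no torsion. So H_0 = Z.
rank ∂_1 = 7, rank ∂_2 = 3 ⇒ b_1 = 13 − 7 − 3 = 3; all invariant factors of ∂_2 are 1 so no torsion. So H_1 = Z^3.
rank ∂_2 = 3, rank ∂_3 = 0 ⇒ b_2 = 3 − 3 − 0 = 0. So H_2 = 0.

H_0 ≅ Z,  H_1 ≅ Z^3,  H_2 = 0.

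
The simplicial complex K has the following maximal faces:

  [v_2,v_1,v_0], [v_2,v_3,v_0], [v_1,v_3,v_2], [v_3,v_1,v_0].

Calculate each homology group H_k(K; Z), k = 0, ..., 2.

H_0 = Z,  H_1 = 0,  H_2 = Z.

Fix the vertex order v_0 < v_1 < v_2 < v_3 and write every simplex with vertices in increasing order. Then dim K = 2 and the simplices of K are:

  0-simplices (4): [v_0], [v_1], [v_2], [v_3]
  1-simplices (6): [v_0,v_1], [v_0,v_2], [v_0,v_3], [v_1,v_2], [v_1,v_3], [v_2,v_3]
  2-simplices (4): [v_0,v_1,v_2], [v_0,v_1,v_3], [v_0,v_2,v_3], [v_1,v_2,v_3]

Hence C_0 ≅ Z^4, C_1 ≅ Z^6, C_2 ≅ Z^4.

The boundary map ∂_1: C_1 → C_0 sends each edge [p,q] (with p < q) to q − p. For instance
  ∂[v_0,v_3] = [v_3] − [v_0].
As a 4×6 matrix over Z this has rank 3, with invariant factors (1,1,1).

∂_2: C_2 → C_1 maps a triangle to the signed sum of its edges. For instance
  ∂[v_1,v_2,v_3] = [v_2,v_3] − [v_1,v_3] + [v_1,v_2],
  ∂[v_0,v_1,v_2] = [v_1,v_2] − [v_0,v_2] + [v_0,v_1].
The resulting 6×4 matrix has rank 3, and its Smith normal form has invariant factors (1,1,1).

From H_k ≅ ker(∂_k) / im(∂_{k+1}) we obtain:

  H_0: rank C_0 − rank ∂_1 = 4 − 3 = 1, and the invariant factors of ∂_1 are all 1, so H_0 ≅ Z.
  H_1: rank ker ∂_1 − rank ∂_2 = (6 − 3) − 3 = 0, and the invariant factors of ∂_2 are all 1, so H_1 ≅ 0.
  H_2: rank ker ∂_2 − rank ∂_3 = (4 − 3) − 0 = 1, and there is no ∂_3, so H_2 ≅ Z.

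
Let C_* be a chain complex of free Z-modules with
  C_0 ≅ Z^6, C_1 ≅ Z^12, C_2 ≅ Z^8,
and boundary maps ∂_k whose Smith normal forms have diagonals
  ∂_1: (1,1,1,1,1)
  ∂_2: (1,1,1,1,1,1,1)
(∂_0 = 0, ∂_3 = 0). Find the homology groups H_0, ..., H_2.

H_0: b_0 = 6 − 0 − 5 = 1; torsion from ∂_1 factors > 1: none. So H_0 = Z.
H_1: b_1 = 12 − 5 − 7 = 0; torsion from ∂_2 factors > 1: none. So H_1 = 0.
H_2: b_2 = 8 − 7 − 0 = 1; torsion from ∂_3 factors > 1: none. So H_2 = Z.

H_0 = Z,  H_1 = 0,  H_2 = Z.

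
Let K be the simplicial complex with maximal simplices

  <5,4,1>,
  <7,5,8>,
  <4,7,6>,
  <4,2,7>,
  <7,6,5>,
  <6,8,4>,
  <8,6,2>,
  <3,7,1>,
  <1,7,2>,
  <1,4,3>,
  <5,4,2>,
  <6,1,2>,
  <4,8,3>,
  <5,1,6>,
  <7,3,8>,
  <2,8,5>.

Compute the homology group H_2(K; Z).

Order the vertices as 1 < 2 < 3 < 4 < 5 < 6 < 7 < 8. Listing each simplex with vertices in this order, K has dimension 2 with simplices:

  0-simplices (8): [1], [2], [3], [4], [5], [6], [7], [8]
  1-simplices (24): (24 of them)
  2-simplices (16): [1,2,6], [1,2,7], [1,3,4], [1,3,7], [1,4,5], [1,5,6], [2,4,5], [2,4,7], [2,5,8], [2,6,8], [3,4,8], [3,7,8], [4,6,7], [4,6,8], [5,6,7], [5,7,8]

so the chain groups are C_0 ≅ Z^8, C_1 ≅ Z^24, C_2 ≅ Z^16.

∂_1: C_1 → C_0 maps an edge to its endpoints' difference, ∂[p,q] = q − p.
The resulting 8×24 matrix has rank 7, and its Smith normal form has invariant factors (1,1,1,1,1,1,1).

∂_2: C_2 → C_1 maps a triangle to the signed sum of its edges. For instance
  ∂[1,5,6] = [5,6] − [1,6] + [1,5],
  ∂[4,6,8] = [6,8] − [4,8] + [4,6].
As a 24×16 matrix over Z this has rank 15, with invariant factors (1,1,1,1,1,1,1,1,1,1,1,1,1,1,1).

Now H_k = ker ∂_k / im ∂_{k+1}, so:

  H_2: rank ker ∂_2 − rank ∂_3 = (16 − 15) − 0 = 1, and there is no ∂_3, so H_2 = Z.

H_2 = Z.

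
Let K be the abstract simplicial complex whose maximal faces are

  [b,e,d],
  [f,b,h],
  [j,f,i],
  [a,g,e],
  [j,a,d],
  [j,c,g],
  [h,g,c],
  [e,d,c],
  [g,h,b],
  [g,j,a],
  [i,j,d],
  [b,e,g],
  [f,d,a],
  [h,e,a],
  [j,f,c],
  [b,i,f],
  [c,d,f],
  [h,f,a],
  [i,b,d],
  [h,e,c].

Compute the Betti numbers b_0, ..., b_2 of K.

b_0 = 1, b_1 = 1, b_2 = 0.

We work with the vertex ordering a < b < c < d < e < f < g < h < i < j. The simplices of K, each written with vertices in increasing order, are:

  0-simplices (10): a, b, c, d, e, f, g, h, i, j
  1-simplices (30): ad, ae, af, ag, ah, aj, bd, be, bf, bg, bh, bi, cd, ce, cf, cg, ch, cj, de, df, di, dj, eg, eh, fh, fi, fj, gh, gj, ij
  2-simplices (20): adf, adj, aeg, aeh, afh, agj, bde, bdi, beg, bfh, bfi, bgh, cde, cdf, ceh, cfj, cgh, cgj, dij, fij

Hence C_0 ≅ Z^10, C_1 ≅ Z^30, C_2 ≅ Z^20.

∂_1: C_1 → C_0 sends each edge [p,q] (with p < q) to q − p. For instance
  ∂af = f − a.
The resulting 10×30 matrix has rank 9, and its Smith normal form has invariant factors (1,1,1,1,1,1,1,1,1).

Boundary ∂_2: C_2 → C_1 sends each 2-simplex [p,q,r] to [q,r] − [p,r] + [p,q]. For instance
  ∂bgh = gh − bh + bg,
  ∂bdi = di − bi + bd.
As a 30×20 matrix over Z this has rank 20, with invariant factors (1,1,1,1,1,1,1,1,1,1,1,1,1,1,1,1,1,1,1,2).

Now H_k = ker ∂_k / im ∂_{k+1}, so:

  H_0: rank C_0 − rank ∂_1 = 10 − 9 = 1, and the invariant factors of ∂_1 are all 1, so H_0 = Z.
  H_1: rank ker ∂_1 − rank ∂_2 = (30 − 9) − 20 = 1, and ∂_2 has invariant factor 2 > 1, so H_1 = Z ⊕ Z/2.
  H_2: rank ker ∂_2 − rank ∂_3 = (20 − 20) − 0 = 0, and there is no ∂_3, so H_2 = 0.

As a check, the Euler characteristic is 10 − 30 + 20 = 0, which agrees with 1 − 1 + 0 = 0.

Hence the Betti numbers are b_0 = 1, b_1 = 1, b_2 = 0.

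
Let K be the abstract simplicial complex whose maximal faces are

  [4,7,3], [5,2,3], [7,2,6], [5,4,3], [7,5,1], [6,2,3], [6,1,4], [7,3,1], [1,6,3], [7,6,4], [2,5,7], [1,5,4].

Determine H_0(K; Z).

Order the vertices as 1 < 2 < 3 < 4 < 5 < 6 < 7. Listing each simplex with vertices in this order, K has dimension 2 with simplices:

  0-simplices (7): [1], [2], [3], [4], [5], [6], [7]
  1-simplices (18): [1,3], [1,4], [1,5], [1,6], [1,7], [2,3], [2,5], [2,6], [2,7], [3,4], [3,5], [3,6], [3,7], [4,5], [4,6], [4,7], [5,7], [6,7]
  2-simplices (12): [1,3,6], [1,3,7], [1,4,5], [1,4,6], [1,5,7], [2,3,5], [2,3,6], [2,5,7], [2,6,7], [3,4,5], [3,4,7], [4,6,7]

Hence C_0 ≅ Z^7, C_1 ≅ Z^18, C_2 ≅ Z^12.

Boundary ∂_1: C_1 → C_0 is given by ∂[p,q] = [q] − [p]. For instance
  ∂[3,4] = [4] − [3].
This gives a 7×18 integer matrix of rank 6; reducing to Smith normal form yields diagonal entries (1,1,1,1,1,1).

Boundary ∂_2: C_2 → C_1 maps a triangle to the signed sum of its edges. For instance
  ∂[1,4,6] = [4,6] − [1,6] + [1,4],
  ∂[2,3,5] = [3,5] − [2,5] + [2,3].
The 18×12 boundary matrix has rank 12 and Smith normal form diag(1,1,1,1,1,1,1,1,1,1,1,2).

Now H_k = ker ∂_k / im ∂_{k+1}, so:

  H_0: rank C_0 − rank ∂_1 = 7 − 6 = 1, and the invariant factors of ∂_1 are all 1, so H_0 ≅ Z.

(K is a triangulation of the real projective plane RP^2.)

H_0 = Z.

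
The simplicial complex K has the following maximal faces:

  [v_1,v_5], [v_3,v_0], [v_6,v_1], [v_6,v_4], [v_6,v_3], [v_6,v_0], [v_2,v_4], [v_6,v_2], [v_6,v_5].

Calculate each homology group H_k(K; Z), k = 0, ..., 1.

We work with the vertex ordering v_0 < v_1 < v_2 < v_3 < v_4 < v_5 < v_6. The simplices of K, each written with vertices in increasing order, are:

  0-simplices (7): [v_0], [v_1], [v_2], [v_3], [v_4], [v_5], [v_6]
  1-simplices (9): [v_0,v_3], [v_0,v_6], [v_1,v_5], [v_1,v_6], [v_2,v_4], [v_2,v_6], [v_3,v_6], [v_4,v_6], [v_5,v_6]

giving chain groups C_0 ≅ Z^7, C_1 ≅ Z^9.

Boundary ∂_1: C_1 → C_0 is given by ∂[p,q] = [q] − [p]. For instance
  ∂[v_3,v_6] = [v_6] − [v_3].
As a 7×9 matrix over Z this has rank 6, with invariant factors (1,1,1,1,1,1).

Computing H_k = (kernel of ∂_k) / (image of ∂_{k+1}):

  H_0: rank C_0 − rank ∂_1 = 7 − 6 = 1, and the invariant factors of ∂_1 are all 1, so H_0 ≅ Z.
  H_1: rank ker ∂_1 − rank ∂_2 = (9 − 6) − 0 = 3, and there is no ∂_2, so H_1 ≅ Z^3.

As a check, the Euler characteristic is 7 − 9 = -2, which agrees with 1 − 3 = -2.

H_0 ≅ Z,  H_1 ≅ Z^3.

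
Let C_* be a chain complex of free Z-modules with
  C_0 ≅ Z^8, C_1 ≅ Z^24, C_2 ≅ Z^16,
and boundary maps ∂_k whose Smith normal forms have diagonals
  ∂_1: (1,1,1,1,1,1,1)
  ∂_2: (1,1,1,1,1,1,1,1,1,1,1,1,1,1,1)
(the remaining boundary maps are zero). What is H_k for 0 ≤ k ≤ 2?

H_0: b_0 = 8 − 0 − 7 = 1; torsion from ∂_1 factors > 1: none. So H_0 = Z.
H_1: b_1 = 24 − 7 − 15 = 2; torsion from ∂_2 factors > 1: none. So H_1 = Z^2.
H_2: b_2 = 16 − 15 − 0 = 1; torsion from ∂_3 factors > 1: none. So H_2 = Z.

H_0 = Z,  H_1 = Z^2,  H_2 = Z.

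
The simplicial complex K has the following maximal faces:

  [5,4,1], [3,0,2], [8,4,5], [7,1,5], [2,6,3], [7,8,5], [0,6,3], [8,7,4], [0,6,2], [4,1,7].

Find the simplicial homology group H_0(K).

H_0 ≅ Z^2.

Fix the vertex order 0 < 1 < 2 < 3 < 4 < 5 < 6 < 7 < 8 and write every simplex with vertices in increasing order. Then dim K = 2 and the simplices of K are:

  0-simplices (9): [0], [1], [2], [3], [4], [5], [6], [7], [8]
  1-simplices (15): [0,2], [0,3], [0,6], [1,4], [1,5], [1,7], [2,3], [2,6], [3,6], [4,5], [4,7], [4,8], [5,7], [5,8], [7,8]
  2-simplices (10): [0,2,3], [0,2,6], [0,3,6], [1,4,5], [1,4,7], [1,5,7], [2,3,6], [4,5,8], [4,7,8], [5,7,8]

so the chain groups are C_0 ≅ Z^9, C_1 ≅ Z^15, C_2 ≅ Z^10.

Boundary ∂_1: C_1 → C_0 is given by ∂[p,q] = [q] − [p]. For instance
  ∂[5,8] = [8] − [5].
This gives a 9×15 integer matrix of rank 7; reducing to Smith normal form yields diagonal entries (1,1,1,1,1,1,1).

Boundary ∂_2: C_2 → C_1 acts by ∂[p,q,r] = [q,r] − [p,r] + [p,q]. For instance
  ∂[4,5,8] = [5,8] − [4,8] + [4,5],
  ∂[5,7,8] = [7,8] − [5,8] + [5,7].
This gives a 15×10 integer matrix of rank 8; reducing to Smith normal form yields diagonal entries (1,1,1,1,1,1,1,1).

From H_k ≅ ker(∂_k) / im(∂_{k+1}) we obtain:

  H_0: rank C_0 − rank ∂_1 = 9 − 7 = 2, and the invariant factors of ∂_1 are all 1, so H_0 = Z^2.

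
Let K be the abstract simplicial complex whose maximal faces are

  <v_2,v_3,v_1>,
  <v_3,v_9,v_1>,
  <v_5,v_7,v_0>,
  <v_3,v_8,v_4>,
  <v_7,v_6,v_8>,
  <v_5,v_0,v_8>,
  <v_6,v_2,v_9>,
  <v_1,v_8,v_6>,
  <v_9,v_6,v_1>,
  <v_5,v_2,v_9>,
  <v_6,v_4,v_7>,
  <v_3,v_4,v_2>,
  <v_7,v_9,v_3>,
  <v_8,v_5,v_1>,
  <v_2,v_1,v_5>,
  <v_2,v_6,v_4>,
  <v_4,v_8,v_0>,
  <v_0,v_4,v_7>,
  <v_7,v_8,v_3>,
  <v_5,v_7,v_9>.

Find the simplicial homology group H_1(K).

Take the total order v_0 < v_1 < v_2 < v_3 < v_4 < v_5 < v_6 < v_7 < v_8 < v_9 on the vertex set. Then K (dimension 2) consists of the simplices:

  0-simplices (10): [v_0], [v_1], [v_2], [v_3], [v_4], [v_5], [v_6], [v_7], [v_8], [v_9]
  1-simplices (30): (30 of them)
  2-simplices (20): (20 of them)

Hence C_0 ≅ Z^10, C_1 ≅ Z^30, C_2 ≅ Z^20.

The boundary map ∂_1: C_1 → C_0 maps an edge to its endpoints' difference, ∂[p,q] = q − p. For instance
  ∂[v_7,v_8] = [v_8] − [v_7].
The 10×30 boundary matrix has rank 9 and Smith normal form diag(1,1,1,1,1,1,1,1,1).

The boundary map ∂_2: C_2 → C_1 maps a triangle to the signed sum of its edges. For instance
  ∂[v_2,v_6,v_9] = [v_6,v_9] − [v_2,v_9] + [v_2,v_6],
  ∂[v_0,v_4,v_8] = [v_4,v_8] − [v_0,v_8] + [v_0,v_4].
The 30×20 boundary matrix has rank 20 and Smith normal form diag(1,1,1,1,1,1,1,1,1,1,1,1,1,1,1,1,1,1,1,2).

Computing H_k = (kernel of ∂_k) / (image of ∂_{k+1}):

  H_1: rank ker ∂_1 − rank ∂_2 = (30 − 9) − 20 = 1, and ∂_2 has invariant factor 2 > 1, so H_1 = Z ⊕ Z/2Z.

H_1 ≅ Z ⊕ Z/2Z.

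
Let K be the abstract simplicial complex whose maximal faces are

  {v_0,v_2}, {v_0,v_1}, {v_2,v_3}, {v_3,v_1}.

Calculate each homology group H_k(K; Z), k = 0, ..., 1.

We work with the vertex ordering v_0 < v_1 < v_2 < v_3. The simplices of K, each written with vertices in increasing order, are:

  0-simplices (4): [v_0], [v_1], [v_2], [v_3]
  1-simplices (4): [v_0,v_1], [v_0,v_2], [v_1,v_3], [v_2,v_3]

Hence C_0 ≅ Z^4, C_1 ≅ Z^4.

The boundary map ∂_1: C_1 → C_0 sends each edge [p,q] (with p < q) to q − p. For instance
  ∂[v_0,v_1] = [v_1] − [v_0].
The resulting 4×4 matrix has rank 3, and its Smith normal form has invariant factors (1,1,1).

From H_k ≅ ker(∂_k) / im(∂_{k+1}) we obtain:

  H_0: rank C_0 − rank ∂_1 = 4 − 3 = 1, and the invariant factors of ∂_1 are all 1, so H_0 ≅ Z.
  H_1: rank ker ∂_1 − rank ∂_2 = (4 − 3) − 0 = 1, and there is no ∂_2, so H_1 ≅ Z.

As a check, the Euler characteristic is 4 − 4 = 0, which agrees with 1 − 1 = 0.

H_0 ≅ Z,  H_1 ≅ Z.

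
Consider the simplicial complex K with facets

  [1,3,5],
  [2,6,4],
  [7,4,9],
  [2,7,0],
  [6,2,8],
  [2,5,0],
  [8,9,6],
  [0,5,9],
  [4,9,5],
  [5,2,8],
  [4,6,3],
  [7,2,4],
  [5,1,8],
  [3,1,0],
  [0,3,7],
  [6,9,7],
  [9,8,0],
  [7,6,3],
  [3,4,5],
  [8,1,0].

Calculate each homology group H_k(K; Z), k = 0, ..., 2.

H_0 = Z,  H_1 = Z ⊕ Z/2Z,  H_2 = 0.

We work with the vertex ordering 0 < 1 < 2 < 3 < 4 < 5 < 6 < 7 < 8 < 9. The simplices of K, each written with vertices in increasing order, are:

  0-simplices (10): [0], [1], [2], [3], [4], [5], [6], [7], [8], [9]
  1-simplices (30): (30 of them)
  2-simplices (20): (20 of them)

so the chain groups are C_0 ≅ Z^10, C_1 ≅ Z^30, C_2 ≅ Z^20.

∂_1: C_1 → C_0 maps an edge to its endpoints' difference, ∂[p,q] = q − p.
This gives a 10×30 integer matrix of rank 9; reducing to Smith normal form yields diagonal entries (1,1,1,1,1,1,1,1,1).

The boundary map ∂_2: C_2 → C_1 sends each 2-simplex [p,q,r] to [q,r] − [p,r] + [p,q]. For instance
  ∂[1,3,5] = [3,5] − [1,5] + [1,3],
  ∂[0,1,8] = [1,8] − [0,8] + [0,1].
As a 30×20 matrix over Z this has rank 20, with invariant factors (1,1,1,1,1,1,1,1,1,1,1,1,1,1,1,1,1,1,1,2).

Computing H_k = (kernel of ∂_k) / (image of ∂_{k+1}):

  H_0: rank C_0 − rank ∂_1 = 10 − 9 = 1, and the invariant factors of ∂_1 are all 1, so H_0 ≅ Z.
  H_1: rank ker ∂_1 − rank ∂_2 = (30 − 9) − 20 = 1, and ∂_2 has invariant factor 2 > 1, so H_1 ≅ Z ⊕ Z/2Z.
  H_2: rank ker ∂_2 − rank ∂_3 = (20 − 20) − 0 = 0, and there is no ∂_3, so H_2 ≅ 0.

(K is a triangulation of the Klein bottle.)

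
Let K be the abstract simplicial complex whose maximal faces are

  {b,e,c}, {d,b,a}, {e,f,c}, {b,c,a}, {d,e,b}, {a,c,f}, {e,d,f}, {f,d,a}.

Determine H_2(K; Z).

Take the total order a < b < c < d < e < f on the vertex set. Then K (dimension 2) consists of the simplices:

  0-simplices (6): a, b, c, d, e, f
  1-simplices (12): ab, ac, ad, af, bc, bd, be, ce, cf, de, df, ef
  2-simplices (8): abc, abd, acf, adf, bce, bde, cef, def

so the chain groups are C_0 ≅ Z^6, C_1 ≅ Z^12, C_2 ≅ Z^8.

The boundary map ∂_1: C_1 → C_0 sends each edge [p,q] (with p < q) to q − p. For instance
  ∂ab = b − a.
The resulting 6×12 matrix has rank 5, and its Smith normal form has invariant factors (1,1,1,1,1).

The boundary map ∂_2: C_2 → C_1 sends each 2-simplex [p,q,r] to [q,r] − [p,r] + [p,q]. For instance
  ∂abc = bc − ac + ab,
  ∂adf = df − af + ad.
As a 12×8 matrix over Z this has rank 7, with invariant factors (1,1,1,1,1,1,1).

Now H_k = ker ∂_k / im ∂_{k+1}, so:

  H_2: rank ker ∂_2 − rank ∂_3 = (8 − 7) − 0 = 1, and there is no ∂_3, so H_2 = Z.

H_2 ≅ Z.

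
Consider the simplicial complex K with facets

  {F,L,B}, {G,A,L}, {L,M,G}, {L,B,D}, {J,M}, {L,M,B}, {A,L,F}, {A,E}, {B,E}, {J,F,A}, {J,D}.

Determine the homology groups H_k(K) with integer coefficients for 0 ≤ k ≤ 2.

H_0 ≅ Z,  H_1 ≅ Z^3,  H_2 = 0.

K has 9 vertices, 18 edges, 7 triangles.
rank ∂_0 = 0, rank ∂_1 = 8 ⇒ b_0 = 9 − 0 − 8 = 1; all invariant factors of ∂_1 are 1 so no torsion. So H_0 = Z.
rank ∂_1 = 8, rank ∂_2 = 7 ⇒ b_1 = 18 − 8 − 7 = 3; all invariant factors of ∂_2 are 1 so no torsion. So H_1 = Z^3.
rank ∂_2 = 7, rank ∂_3 = 0 ⇒ b_2 = 7 − 7 − 0 = 0. So H_2 = 0.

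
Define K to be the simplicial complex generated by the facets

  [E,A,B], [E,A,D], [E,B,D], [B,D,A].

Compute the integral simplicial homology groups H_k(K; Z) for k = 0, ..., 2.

H_0 = Z,  H_1 = 0,  H_2 = Z.

Order the vertices as A < B < D < E. Listing each simplex with vertices in this order, K has dimension 2 with simplices:

  0-simplices (4): A, B, D, E
  1-simplices (6): AB, AD, AE, BD, BE, DE
  2-simplices (4): ABD, ABE, ADE, BDE

giving chain groups C_0 ≅ Z^4, C_1 ≅ Z^6, C_2 ≅ Z^4.

Boundary ∂_1: C_1 → C_0 sends each edge [p,q] (with p < q) to q − p.
This gives a 4×6 integer matrix of rank 3; reducing to Smith normal form yields diagonal entries (1,1,1).

∂_2: C_2 → C_1 maps a triangle to the signed sum of its edges. For instance
  ∂BDE = DE − BE + BD,
  ∂ADE = DE − AE + AD.
The 6×4 boundary matrix has rank 3 and Smith normal form diag(1,1,1).

Computing H_k = (kernel of ∂_k) / (image of ∂_{k+1}):

  H_0: rank C_0 − rank ∂_1 = 4 − 3 = 1, and the invariant factors of ∂_1 are all 1, so H_0 = Z.
  H_1: rank ker ∂_1 − rank ∂_2 = (6 − 3) − 3 = 0, and the invariant factors of ∂_2 are all 1, so H_1 = 0.
  H_2: rank ker ∂_2 − rank ∂_3 = (4 − 3) − 0 = 1, and there is no ∂_3, so H_2 = Z.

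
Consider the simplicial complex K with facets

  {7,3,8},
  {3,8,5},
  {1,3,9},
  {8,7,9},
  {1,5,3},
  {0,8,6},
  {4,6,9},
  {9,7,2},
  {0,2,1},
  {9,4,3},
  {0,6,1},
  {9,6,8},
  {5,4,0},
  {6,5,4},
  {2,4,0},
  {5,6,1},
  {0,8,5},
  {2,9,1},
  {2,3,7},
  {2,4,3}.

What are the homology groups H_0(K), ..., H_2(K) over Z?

H_0 ≅ Z,  H_1 ≅ Z ⊕ Z/2,  H_2 = 0.

Order the vertices as 0 < 1 < 2 < 3 < 4 < 5 < 6 < 7 < 8 < 9. Listing each simplex with vertices in this order, K has dimension 2 with simplices:

  0-simplices (10): [0], [1], [2], [3], [4], [5], [6], [7], [8], [9]
  1-simplices (30): (30 of them)
  2-simplices (20): (20 of them)

giving chain groups C_0 ≅ Z^10, C_1 ≅ Z^30, C_2 ≅ Z^20.

∂_1: C_1 → C_0 sends each edge [p,q] (with p < q) to q − p. For instance
  ∂[1,9] = [9] − [1].
This gives a 10×30 integer matrix of rank 9; reducing to Smith normal form yields diagonal entries (1,1,1,1,1,1,1,1,1).

∂_2: C_2 → C_1 sends each 2-simplex [p,q,r] to [q,r] − [p,r] + [p,q]. For instance
  ∂[4,5,6] = [5,6] − [4,6] + [4,5],
  ∂[0,1,2] = [1,2] − [0,2] + [0,1].
This gives a 30×20 integer matrix of rank 20; reducing to Smith normal form yields diagonal entries (1,1,1,1,1,1,1,1,1,1,1,1,1,1,1,1,1,1,1,2).

From H_k ≅ ker(∂_k) / im(∂_{k+1}) we obtain:

  H_0: rank C_0 − rank ∂_1 = 10 − 9 = 1, and the invariant factors of ∂_1 are all 1, so H_0 ≅ Z.
  H_1: rank ker ∂_1 − rank ∂_2 = (30 − 9) − 20 = 1, and ∂_2 has invariant factor 2 > 1, so H_1 ≅ Z ⊕ Z/2.
  H_2: rank ker ∂_2 − rank ∂_3 = (20 − 20) − 0 = 0, and there is no ∂_3, so H_2 ≅ 0.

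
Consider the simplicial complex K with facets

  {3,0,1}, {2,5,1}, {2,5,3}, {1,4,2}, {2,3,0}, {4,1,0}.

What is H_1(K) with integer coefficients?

H_1 = Z.

We work with the vertex ordering 0 < 1 < 2 < 3 < 4 < 5. The simplices of K, each written with vertices in increasing order, are:

  0-simplices (6): [0], [1], [2], [3], [4], [5]
  1-simplices (12): [0,1], [0,2], [0,3], [0,4], [1,2], [1,3], [1,4], [1,5], [2,3], [2,4], [2,5], [3,5]
  2-simplices (6): [0,1,3], [0,1,4], [0,2,3], [1,2,4], [1,2,5], [2,3,5]

Hence C_0 ≅ Z^6, C_1 ≅ Z^12, C_2 ≅ Z^6.

Boundary ∂_1: C_1 → C_0 is given by ∂[p,q] = [q] − [p].
As a 6×12 matrix over Z this has rank 5, with invariant factors (1,1,1,1,1).

∂_2: C_2 → C_1 maps a triangle to the signed sum of its edges. For instance
  ∂[1,2,4] = [2,4] − [1,4] + [1,2],
  ∂[0,1,3] = [1,3] − [0,3] + [0,1].
The 12×6 boundary matrix has rank 6 and Smith normal form diag(1,1,1,1,1,1).

Computing H_k = (kernel of ∂_k) / (image of ∂_{k+1}):

  H_1: rank ker ∂_1 − rank ∂_2 = (12 − 5) − 6 = 1, and the invariant factors of ∂_2 are all 1, so H_1 = Z.

(K is a triangulation of the cylinder S^1 x I.)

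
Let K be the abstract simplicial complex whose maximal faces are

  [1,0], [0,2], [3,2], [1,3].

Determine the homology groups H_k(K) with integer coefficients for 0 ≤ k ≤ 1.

H_0 ≅ Z,  H_1 ≅ Z.

Fix the vertex order 0 < 1 < 2 < 3 and write every simplex with vertices in increasing order. Then dim K = 1 and the simplices of K are:

  0-simplices (4): [0], [1], [2], [3]
  1-simplices (4): [0,1], [0,2], [1,3], [2,3]

giving chain groups C_0 ≅ Z^4, C_1 ≅ Z^4.

The boundary map ∂_1: C_1 → C_0 sends each edge [p,q] (with p < q) to q − p. For instance
  ∂[0,1] = [1] − [0].
The resulting 4×4 matrix has rank 3, and its Smith normal form has invariant factors (1,1,1).

Now H_k = ker ∂_k / im ∂_{k+1}, so:

  H_0: rank C_0 − rank ∂_1 = 4 − 3 = 1, and the invariant factors of ∂_1 are all 1, so H_0 = Z.
  H_1: rank ker ∂_1 − rank ∂_2 = (4 − 3) − 0 = 1, and there is no ∂_2, so H_1 = Z.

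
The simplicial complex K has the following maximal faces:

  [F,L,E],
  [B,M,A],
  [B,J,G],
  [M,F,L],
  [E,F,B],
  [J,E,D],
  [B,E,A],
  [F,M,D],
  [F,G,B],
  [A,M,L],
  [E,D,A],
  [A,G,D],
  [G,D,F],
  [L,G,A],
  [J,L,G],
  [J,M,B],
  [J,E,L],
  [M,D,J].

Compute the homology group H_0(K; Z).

Take the total order A < B < D < E < F < G < J < L < M on the vertex set. Then K (dimension 2) consists of the simplices:

  0-simplices (9): A, B, D, E, F, G, J, L, M
  1-simplices (27): AB, AD, AE, AG, AL, AM, BE, BF, BG, BJ, BM, DE, DF, DG, DJ, DM, EF, EJ, EL, FG, FL, FM, GJ, GL, JL, JM, LM
  2-simplices (18): ABE, ABM, ADE, ADG, AGL, ALM, BEF, BFG, BGJ, BJM, DEJ, DFG, DFM, DJM, EFL, EJL, FLM, GJL

giving chain groups C_0 ≅ Z^9, C_1 ≅ Z^27, C_2 ≅ Z^18.

Boundary ∂_1: C_1 → C_0 is given by ∂[p,q] = [q] − [p]. For instance
  ∂EJ = J − E.
This gives a 9×27 integer matrix of rank 8; reducing to Smith normal form yields diagonal entries (1,1,1,1,1,1,1,1).

∂_2: C_2 → C_1 acts by ∂[p,q,r] = [q,r] − [p,r] + [p,q]. For instance
  ∂ADE = DE − AE + AD,
  ∂BGJ = GJ − BJ + BG.
This gives a 27×18 integer matrix of rank 17; reducing to Smith normal form yields diagonal entries (1,1,1,1,1,1,1,1,1,1,1,1,1,1,1,1,1).

From H_k ≅ ker(∂_k) / im(∂_{k+1}) we obtain:

  H_0: rank C_0 − rank ∂_1 = 9 − 8 = 1, and the invariant factors of ∂_1 are all 1, so H_0 = Z.

H_0 = Z.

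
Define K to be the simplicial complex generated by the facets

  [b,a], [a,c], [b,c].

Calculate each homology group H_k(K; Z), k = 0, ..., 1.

H_0 ≅ Z,  H_1 ≅ Z.

K has 3 vertices, 3 edges.
rank ∂_0 = 0, rank ∂_1 = 2 ⇒ b_0 = 3 − 0 − 2 = 1; all invariant factors of ∂_1 are 1 so no torsion. So H_0 = Z.
rank ∂_1 = 2, rank ∂_2 = 0 ⇒ b_1 = 3 − 2 − 0 = 1. So H_1 = Z.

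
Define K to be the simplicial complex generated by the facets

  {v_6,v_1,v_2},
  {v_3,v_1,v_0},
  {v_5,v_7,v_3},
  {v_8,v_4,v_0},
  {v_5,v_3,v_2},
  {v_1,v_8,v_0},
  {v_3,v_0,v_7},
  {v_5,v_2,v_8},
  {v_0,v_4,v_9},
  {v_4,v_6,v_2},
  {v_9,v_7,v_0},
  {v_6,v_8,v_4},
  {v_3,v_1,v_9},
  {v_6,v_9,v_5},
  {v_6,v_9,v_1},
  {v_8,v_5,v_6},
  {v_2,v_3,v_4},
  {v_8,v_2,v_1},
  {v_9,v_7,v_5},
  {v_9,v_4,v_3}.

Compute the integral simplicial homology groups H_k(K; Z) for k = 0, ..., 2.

Fix the vertex order v_0 < v_1 < v_2 < v_3 < v_4 < v_5 < v_6 < v_7 < v_8 < v_9 and write every simplex with vertices in increasing order. Then dim K = 2 and the simplices of K are:

  0-simplices (10): [v_0], [v_1], [v_2], [v_3], [v_4], [v_5], [v_6], [v_7], [v_8], [v_9]
  1-simplices (30): (30 of them)
  2-simplices (20): (20 of them)

so the chain groups are C_0 ≅ Z^10, C_1 ≅ Z^30, C_2 ≅ Z^20.

The boundary map ∂_1: C_1 → C_0 sends each edge [p,q] (with p < q) to q − p. For instance
  ∂[v_0,v_9] = [v_9] − [v_0].
This gives a 10×30 integer matrix of rank 9; reducing to Smith normal form yields diagonal entries (1,1,1,1,1,1,1,1,1).

∂_2: C_2 → C_1 maps a triangle to the signed sum of its edges. For instance
  ∂[v_1,v_2,v_6] = [v_2,v_6] − [v_1,v_6] + [v_1,v_2],
  ∂[v_1,v_3,v_9] = [v_3,v_9] − [v_1,v_9] + [v_1,v_3].
This gives a 30×20 integer matrix of rank 20; reducing to Smith normal form yields diagonal entries (1,1,1,1,1,1,1,1,1,1,1,1,1,1,1,1,1,1,1,2).

Reading off H_k = ker ∂_k / im ∂_{k+1}:

  H_0: rank C_0 − rank ∂_1 = 10 − 9 = 1, and the invariant factors of ∂_1 are all 1, so H_0 ≅ Z.
  H_1: rank ker ∂_1 − rank ∂_2 = (30 − 9) − 20 = 1, and ∂_2 has invariant factor 2 > 1, so H_1 ≅ Z ⊕ Z_2.
  H_2: rank ker ∂_2 − rank ∂_3 = (20 − 20) − 0 = 0, and there is no ∂_3, so H_2 ≅ 0.

H_0 = Z,  H_1 = Z ⊕ Z_2,  H_2 = 0.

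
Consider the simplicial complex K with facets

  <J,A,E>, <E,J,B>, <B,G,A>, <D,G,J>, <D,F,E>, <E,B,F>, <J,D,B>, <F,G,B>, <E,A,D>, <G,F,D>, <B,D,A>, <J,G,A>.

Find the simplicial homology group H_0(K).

Fix the vertex order A < B < D < E < F < G < J and write every simplex with vertices in increasing order. Then dim K = 2 and the simplices of K are:

  0-simplices (7): A, B, D, E, F, G, J
  1-simplices (18): AB, AD, AE, AG, AJ, BD, BE, BF, BG, BJ, DE, DF, DG, DJ, EF, EJ, FG, GJ
  2-simplices (12): ABD, ABG, ADE, AEJ, AGJ, BDJ, BEF, BEJ, BFG, DEF, DFG, DGJ

giving chain groups C_0 ≅ Z^7, C_1 ≅ Z^18, C_2 ≅ Z^12.

∂_1: C_1 → C_0 maps an edge to its endpoints' difference, ∂[p,q] = q − p. For instance
  ∂BG = G − B.
The resulting 7×18 matrix has rank 6, and its Smith normal form has invariant factors (1,1,1,1,1,1).

Boundary ∂_2: C_2 → C_1 maps a triangle to the signed sum of its edges. For instance
  ∂AEJ = EJ − AJ + AE,
  ∂AGJ = GJ − AJ + AG.
The 18×12 boundary matrix has rank 12 and Smith normal form diag(1,1,1,1,1,1,1,1,1,1,1,2).

Now H_k = ker ∂_k / im ∂_{k+1}, so:

  H_0: rank C_0 − rank ∂_1 = 7 − 6 = 1, and the invariant factors of ∂_1 are all 1, so H_0 = Z.

H_0 ≅ Z.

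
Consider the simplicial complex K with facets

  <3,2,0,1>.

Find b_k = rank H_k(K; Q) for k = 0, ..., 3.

b_0 = 1, b_1 = 0, b_2 = 0, b_3 = 0.

Fix the vertex order 0 < 1 < 2 < 3 and write every simplex with vertices in increasing order. Then dim K = 3 and the simplices of K are:

  0-simplices (4): [0], [1], [2], [3]
  1-simplices (6): [0,1], [0,2], [0,3], [1,2], [1,3], [2,3]
  2-simplices (4): [0,1,2], [0,1,3], [0,2,3], [1,2,3]
  3-simplices (1): [0,1,2,3]

Hence C_0 ≅ Z^4, C_1 ≅ Z^6, C_2 ≅ Z^4, C_3 ≅ Z^1.

The boundary map ∂_1: C_1 → C_0 is given by ∂[p,q] = [q] − [p]. For instance
  ∂[2,3] = [3] − [2].
The resulting 4×6 matrix has rank 3, and its Smith normal form has invariant factors (1,1,1).

∂_2: C_2 → C_1 maps a triangle to the signed sum of its edges. For instance
  ∂[1,2,3] = [2,3] − [1,3] + [1,2],
  ∂[0,2,3] = [2,3] − [0,3] + [0,2].
As a 6×4 matrix over Z this has rank 3, with invariant factors (1,1,1).

The boundary map ∂_3: C_3 → C_2 sends each 3-simplex σ to the alternating sum Σ_i (−1)^i (σ with its i-th vertex removed). For instance
  ∂[0,1,2,3] = [1,2,3] − [0,2,3] + [0,1,3] − [0,1,2].
As a 4×1 matrix over Z this has rank 1, with invariant factors (1).

Reading off H_k = ker ∂_k / im ∂_{k+1}:

  H_0: rank C_0 − rank ∂_1 = 4 − 3 = 1, and the invariant factors of ∂_1 are all 1, so H_0 ≅ Z.
  H_1: rank ker ∂_1 − rank ∂_2 = (6 − 3) − 3 = 0, and the invariant factors of ∂_2 are all 1, so H_1 ≅ 0.
  H_2: rank ker ∂_2 − rank ∂_3 = (4 − 3) − 1 = 0, and the invariant factors of ∂_3 are all 1, so H_2 ≅ 0.
  H_3: rank ker ∂_3 − rank ∂_4 = (1 − 1) − 0 = 0, and there is no ∂_4, so H_3 ≅ 0.

As a check, the Euler characteristic is 4 − 6 + 4 − 1 = 1, which agrees with 1 − 0 + 0 − 0 = 1.

Hence the Betti numbers are b_0 = 1, b_1 = 0, b_2 = 0, b_3 = 0.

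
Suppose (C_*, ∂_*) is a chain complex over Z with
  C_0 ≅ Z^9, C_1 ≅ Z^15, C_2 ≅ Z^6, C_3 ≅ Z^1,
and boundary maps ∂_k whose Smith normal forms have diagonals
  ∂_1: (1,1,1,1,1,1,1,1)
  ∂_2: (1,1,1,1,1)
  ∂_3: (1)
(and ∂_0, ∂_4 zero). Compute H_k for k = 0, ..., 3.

H_0: b_0 = 9 − 0 − 8 = 1; torsion from ∂_1 factors > 1: none. So H_0 = Z.
H_1: b_1 = 15 − 8 − 5 = 2; torsion from ∂_2 factors > 1: none. So H_1 = Z^2.
H_2: b_2 = 6 − 5 − 1 = 0; torsion from ∂_3 factors > 1: none. So H_2 = 0.
H_3: b_3 = 1 − 1 − 0 = 0; torsion from ∂_4 factors > 1: none. So H_3 = 0.

H_0 = Z,  H_1 = Z^2,  H_2 = 0,  H_3 = 0.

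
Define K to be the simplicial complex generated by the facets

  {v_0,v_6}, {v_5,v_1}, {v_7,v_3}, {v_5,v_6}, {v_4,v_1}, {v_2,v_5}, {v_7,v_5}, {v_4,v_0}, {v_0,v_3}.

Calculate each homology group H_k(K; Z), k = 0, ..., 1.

H_0 = Z,  H_1 = Z^2.

Take the total order v_0 < v_1 < v_2 < v_3 < v_4 < v_5 < v_6 < v_7 on the vertex set. Then K (dimension 1) consists of the simplices:

  0-simplices (8): [v_0], [v_1], [v_2], [v_3], [v_4], [v_5], [v_6], [v_7]
  1-simplices (9): [v_0,v_3], [v_0,v_4], [v_0,v_6], [v_1,v_4], [v_1,v_5], [v_2,v_5], [v_3,v_7], [v_5,v_6], [v_5,v_7]

giving chain groups C_0 ≅ Z^8, C_1 ≅ Z^9.

The boundary map ∂_1: C_1 → C_0 is given by ∂[p,q] = [q] − [p].
This gives a 8×9 integer matrix of rank 7; reducing to Smith normal form yields diagonal entries (1,1,1,1,1,1,1).

From H_k ≅ ker(∂_k) / im(∂_{k+1}) we obtain:

  H_0: rank C_0 − rank ∂_1 = 8 − 7 = 1, and the invariant factors of ∂_1 are all 1, so H_0 = Z.
  H_1: rank ker ∂_1 − rank ∂_2 = (9 − 7) − 0 = 2, and there is no ∂_2, so H_1 = Z^2.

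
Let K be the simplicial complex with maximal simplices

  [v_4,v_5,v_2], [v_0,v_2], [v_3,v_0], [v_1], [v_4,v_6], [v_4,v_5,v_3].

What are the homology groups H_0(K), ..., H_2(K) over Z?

H_0 = Z^2,  H_1 = Z,  H_2 = 0.

We work with the vertex ordering v_0 < v_1 < v_2 < v_3 < v_4 < v_5 < v_6. The simplices of K, each written with vertices in increasing order, are:

  0-simplices (7): [v_0], [v_1], [v_2], [v_3], [v_4], [v_5], [v_6]
  1-simplices (8): [v_0,v_2], [v_0,v_3], [v_2,v_4], [v_2,v_5], [v_3,v_4], [v_3,v_5], [v_4,v_5], [v_4,v_6]
  2-simplices (2): [v_2,v_4,v_5], [v_3,v_4,v_5]

so the chain groups are C_0 ≅ Z^7, C_1 ≅ Z^8, C_2 ≅ Z^2.

∂_1: C_1 → C_0 maps an edge to its endpoints' difference, ∂[p,q] = q − p. For instance
  ∂[v_3,v_5] = [v_5] − [v_3].
This gives a 7×8 integer matrix of rank 5; reducing to Smith normal form yields diagonal entries (1,1,1,1,1).

The boundary map ∂_2: C_2 → C_1 acts by ∂[p,q,r] = [q,r] − [p,r] + [p,q]. For instance
  ∂[v_2,v_4,v_5] = [v_4,v_5] − [v_2,v_5] + [v_2,v_4],
  ∂[v_3,v_4,v_5] = [v_4,v_5] − [v_3,v_5] + [v_3,v_4].
The resulting 8×2 matrix has rank 2, and its Smith normal form has invariant factors (1,1).

Computing H_k = (kernel of ∂_k) / (image of ∂_{k+1}):

  H_0: rank C_0 − rank ∂_1 = 7 − 5 = 2, and the invariant factors of ∂_1 are all 1, so H_0 ≅ Z^2.
  H_1: rank ker ∂_1 − rank ∂_2 = (8 − 5) − 2 = 1, and the invariant factors of ∂_2 are all 1, so H_1 ≅ Z.
  H_2: rank ker ∂_2 − rank ∂_3 = (2 − 2) − 0 = 0, and there is no ∂_3, so H_2 ≅ 0.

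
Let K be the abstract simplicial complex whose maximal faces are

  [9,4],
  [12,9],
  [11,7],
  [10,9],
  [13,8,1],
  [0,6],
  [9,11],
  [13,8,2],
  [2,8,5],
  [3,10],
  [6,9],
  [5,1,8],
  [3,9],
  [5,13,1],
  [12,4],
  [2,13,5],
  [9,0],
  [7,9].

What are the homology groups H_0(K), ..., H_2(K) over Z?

Order the vertices as 0 < 1 < 2 < 3 < 4 < 5 < 6 < 7 < 8 < 9 < 10 < 11 < 12 < 13. Listing each simplex with vertices in this order, K has dimension 2 with simplices:

  0-simplices (14): [0], [1], [2], [3], [4], [5], [6], [7], [8], [9], [10], [11], [12], [13]
  1-simplices (21): [0,6], [0,9], [1,5], [1,8], [1,13], [2,5], [2,8], [2,13], [3,9], [3,10], [4,9], [4,12], [5,8], [5,13], [6,9], [7,9], [7,11], [8,13], [9,10], [9,11], [9,12]
  2-simplices (6): [1,5,8], [1,5,13], [1,8,13], [2,5,8], [2,5,13], [2,8,13]

so the chain groups are C_0 ≅ Z^14, C_1 ≅ Z^21, C_2 ≅ Z^6.

∂_1: C_1 → C_0 sends each edge [p,q] (with p < q) to q − p.
The resulting 14×21 matrix has rank 12, and its Smith normal form has invariant factors (1,1,1,1,1,1,1,1,1,1,1,1).

∂_2: C_2 → C_1 sends each 2-simplex [p,q,r] to [q,r] − [p,r] + [p,q]. For instance
  ∂[2,5,13] = [5,13] − [2,13] + [2,5],
  ∂[2,8,13] = [8,13] − [2,13] + [2,8].
This gives a 21×6 integer matrix of rank 5; reducing to Smith normal form yields diagonal entries (1,1,1,1,1).

Reading off H_k = ker ∂_k / im ∂_{k+1}:

  H_0: rank C_0 − rank ∂_1 = 14 − 12 = 2, and the invariant factors of ∂_1 are all 1, so H_0 ≅ Z^2.
  H_1: rank ker ∂_1 − rank ∂_2 = (21 − 12) − 5 = 4, and the invariant factors of ∂_2 are all 1, so H_1 ≅ Z^4.
  H_2: rank ker ∂_2 − rank ∂_3 = (6 − 5) − 0 = 1, and there is no ∂_3, so H_2 ≅ Z.

H_0 ≅ Z^2,  H_1 ≅ Z^4,  H_2 ≅ Z.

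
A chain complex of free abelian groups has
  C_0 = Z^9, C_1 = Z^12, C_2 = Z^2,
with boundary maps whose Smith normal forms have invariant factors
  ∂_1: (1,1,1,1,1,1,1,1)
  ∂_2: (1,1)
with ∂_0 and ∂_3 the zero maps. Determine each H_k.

H_0 ≅ Z,  H_1 ≅ Z^2,  H_2 = 0.

H_0: b_0 = 9 − 0 − 8 = 1; torsion from ∂_1 factors > 1: none. So H_0 ≅ Z.
H_1: b_1 = 12 − 8 − 2 = 2; torsion from ∂_2 factors > 1: none. So H_1 ≅ Z^2.
H_2: b_2 = 2 − 2 − 0 = 0; torsion from ∂_3 factors > 1: none. So H_2 ≅ 0.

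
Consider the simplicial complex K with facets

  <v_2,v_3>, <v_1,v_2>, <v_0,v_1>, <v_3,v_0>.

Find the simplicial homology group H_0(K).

H_0 ≅ Z.

Order the vertices as v_0 < v_1 < v_2 < v_3. Listing each simplex with vertices in this order, K has dimension 1 with simplices:

  0-simplices (4): [v_0], [v_1], [v_2], [v_3]
  1-simplices (4): [v_0,v_1], [v_0,v_3], [v_1,v_2], [v_2,v_3]

so the chain groups are C_0 ≅ Z^4, C_1 ≅ Z^4.

The boundary map ∂_1: C_1 → C_0 sends each edge [p,q] (with p < q) to q − p.
This gives a 4×4 integer matrix of rank 3; reducing to Smith normal form yields diagonal entries (1,1,1).

From H_k ≅ ker(∂_k) / im(∂_{k+1}) we obtain:

  H_0: rank C_0 − rank ∂_1 = 4 − 3 = 1, and the invariant factors of ∂_1 are all 1, so H_0 = Z.

(K is a triangulation of the circle S^1.)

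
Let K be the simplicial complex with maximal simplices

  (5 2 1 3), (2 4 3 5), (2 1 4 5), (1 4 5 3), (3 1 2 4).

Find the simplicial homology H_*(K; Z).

H_0 = Z,  H_1 = 0,  H_2 = 0,  H_3 = Z.

Fix the vertex order 1 < 2 < 3 < 4 < 5 and write every simplex with vertices in increasing order. Then dim K = 3 and the simplices of K are:

  0-simplices (5): [1], [2], [3], [4], [5]
  1-simplices (10): [1,2], [1,3], [1,4], [1,5], [2,3], [2,4], [2,5], [3,4], [3,5], [4,5]
  2-simplices (10): [1,2,3], [1,2,4], [1,2,5], [1,3,4], [1,3,5], [1,4,5], [2,3,4], [2,3,5], [2,4,5], [3,4,5]
  3-simplices (5): [1,2,3,4], [1,2,3,5], [1,2,4,5], [1,3,4,5], [2,3,4,5]

giving chain groups C_0 ≅ Z^5, C_1 ≅ Z^10, C_2 ≅ Z^10, C_3 ≅ Z^5.

The boundary map ∂_1: C_1 → C_0 maps an edge to its endpoints' difference, ∂[p,q] = q − p.
This gives a 5×10 integer matrix of rank 4; reducing to Smith normal form yields diagonal entries (1,1,1,1).

The boundary map ∂_2: C_2 → C_1 sends each 2-simplex [p,q,r] to [q,r] − [p,r] + [p,q]. For instance
  ∂[1,3,4] = [3,4] − [1,4] + [1,3],
  ∂[2,3,5] = [3,5] − [2,5] + [2,3].
The resulting 10×10 matrix has rank 6, and its Smith normal form has invariant factors (1,1,1,1,1,1).

The boundary map ∂_3: C_3 → C_2 sends each 3-simplex σ to the alternating sum Σ_i (−1)^i (σ with its i-th vertex removed). For instance
  ∂[1,2,3,4] = [2,3,4] − [1,3,4] + [1,2,4] − [1,2,3],
  ∂[1,3,4,5] = [3,4,5] − [1,4,5] + [1,3,5] − [1,3,4].
This gives a 10×5 integer matrix of rank 4; reducing to Smith normal form yields diagonal entries (1,1,1,1).

Reading off H_k = ker ∂_k / im ∂_{k+1}:

  H_0: rank C_0 − rank ∂_1 = 5 − 4 = 1, and the invariant factors of ∂_1 are all 1, so H_0 ≅ Z.
  H_1: rank ker ∂_1 − rank ∂_2 = (10 − 4) − 6 = 0, and the invariant factors of ∂_2 are all 1, so H_1 ≅ 0.
  H_2: rank ker ∂_2 − rank ∂_3 = (10 − 6) − 4 = 0, and the invariant factors of ∂_3 are all 1, so H_2 ≅ 0.
  H_3: rank ker ∂_3 − rank ∂_4 = (5 − 4) − 0 = 1, and there is no ∂_4, so H_3 ≅ Z.

As a check, the Euler characteristic is 5 − 10 + 10 − 5 = 0, which agrees with 1 − 0 + 0 − 1 = 0.
(K is a triangulation of the 3-sphere S^3.)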